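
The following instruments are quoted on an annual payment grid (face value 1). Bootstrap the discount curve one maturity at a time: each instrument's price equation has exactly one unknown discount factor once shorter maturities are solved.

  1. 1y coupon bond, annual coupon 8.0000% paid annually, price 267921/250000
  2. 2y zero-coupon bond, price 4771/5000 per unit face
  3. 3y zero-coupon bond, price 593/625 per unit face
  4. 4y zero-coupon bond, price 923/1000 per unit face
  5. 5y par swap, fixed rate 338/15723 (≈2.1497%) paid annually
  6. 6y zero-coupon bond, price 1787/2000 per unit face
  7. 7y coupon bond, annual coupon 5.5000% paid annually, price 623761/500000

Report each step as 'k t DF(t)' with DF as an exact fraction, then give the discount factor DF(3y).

step 1 [1y] bond c/1=2/25: DF=(267921/250000 − 2/25·(0))/(1+2/25) = 9923/10000 ≈ 0.992300
step 2 [2y] zero: DF = P = 4771/5000 ≈ 0.954200
step 3 [3y] zero: DF = P = 593/625 ≈ 0.948800
step 4 [4y] zero: DF = P = 923/1000 ≈ 0.923000
step 5 [5y] swap r/1=338/15723: DF=(1 − 338/15723·(0.992300+0.954200+0.948800+0.923000))/(1+338/15723) = 4493/5000 ≈ 0.898600
step 6 [6y] zero: DF = P = 1787/2000 ≈ 0.893500
step 7 [7y] bond c/1=11/200: DF=(623761/500000 − 11/200·(0.992300+0.954200+0.948800+0.923000+0.898600+0.893500))/(1+11/200) = 89/100 ≈ 0.890000

1 1 9923/10000
2 2 4771/5000
3 3 593/625
4 4 923/1000
5 5 4493/5000
6 6 1787/2000
7 7 89/100
DF(3y) = 593/625 ≈ 0.948800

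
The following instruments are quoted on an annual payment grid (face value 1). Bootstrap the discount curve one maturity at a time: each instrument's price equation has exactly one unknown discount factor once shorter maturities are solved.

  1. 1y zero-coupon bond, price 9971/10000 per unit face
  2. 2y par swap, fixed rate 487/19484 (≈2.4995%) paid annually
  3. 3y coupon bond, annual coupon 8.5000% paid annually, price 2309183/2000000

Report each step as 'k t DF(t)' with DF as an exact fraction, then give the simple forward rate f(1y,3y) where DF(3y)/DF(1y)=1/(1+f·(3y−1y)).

1 1 9971/10000
2 2 9513/10000
3 3 1823/2000
f(1y,3y) = ((9971/10000)/(1823/2000) − 1)/(2) = 428/9115 ≈ 4.6956%

step 1 [1y] zero: DF = P = 9971/10000 ≈ 0.997100
step 2 [2y] swap r/1=487/19484: DF=(1 − 487/19484·(0.997100))/(1+487/19484) = 9513/10000 ≈ 0.951300
step 3 [3y] bond c/1=17/200: DF=(2309183/2000000 − 17/200·(0.997100+0.951300))/(1+17/200) = 1823/2000 ≈ 0.911500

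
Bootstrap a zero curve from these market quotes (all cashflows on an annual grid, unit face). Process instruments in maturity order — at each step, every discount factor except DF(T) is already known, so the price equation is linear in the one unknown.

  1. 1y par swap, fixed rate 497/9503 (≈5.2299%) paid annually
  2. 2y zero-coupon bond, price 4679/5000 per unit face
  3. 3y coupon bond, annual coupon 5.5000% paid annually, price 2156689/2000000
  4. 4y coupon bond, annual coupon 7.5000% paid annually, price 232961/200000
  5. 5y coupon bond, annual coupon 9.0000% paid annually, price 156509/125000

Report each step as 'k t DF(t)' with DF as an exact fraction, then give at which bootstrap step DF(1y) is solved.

step 1 [1y] swap r/1=497/9503: DF=(1 − 497/9503·(0))/(1+497/9503) = 9503/10000 ≈ 0.950300
step 2 [2y] zero: DF = P = 4679/5000 ≈ 0.935800
step 3 [3y] bond c/1=11/200: DF=(2156689/2000000 − 11/200·(0.950300+0.935800))/(1+11/200) = 4619/5000 ≈ 0.923800
step 4 [4y] bond c/1=3/40: DF=(232961/200000 − 3/40·(0.950300+0.935800+0.923800))/(1+3/40) = 71/80 ≈ 0.887500
step 5 [5y] bond c/1=9/100: DF=(156509/125000 − 9/100·(0.950300+0.935800+0.923800+0.887500))/(1+9/100) = 4217/5000 ≈ 0.843400

1 1 9503/10000
2 2 4679/5000
3 3 4619/5000
4 4 71/80
5 5 4217/5000
DF(1y) is solved at step 1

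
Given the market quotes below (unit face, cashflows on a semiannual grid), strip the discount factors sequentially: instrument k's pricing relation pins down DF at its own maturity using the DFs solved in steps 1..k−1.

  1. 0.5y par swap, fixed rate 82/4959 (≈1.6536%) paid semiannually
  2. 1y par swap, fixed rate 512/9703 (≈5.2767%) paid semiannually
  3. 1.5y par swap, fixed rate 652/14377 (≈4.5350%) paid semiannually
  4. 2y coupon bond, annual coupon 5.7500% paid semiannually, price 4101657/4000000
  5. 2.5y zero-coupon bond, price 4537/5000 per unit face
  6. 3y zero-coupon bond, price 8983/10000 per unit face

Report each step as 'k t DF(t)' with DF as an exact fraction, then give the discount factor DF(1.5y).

step 1 [0.5y] swap r/2=41/4959: DF=(1 − 41/4959·(0))/(1+41/4959) = 4959/5000 ≈ 0.991800
step 2 [1y] swap r/2=256/9703: DF=(1 − 256/9703·(0.991800))/(1+256/9703) = 593/625 ≈ 0.948800
step 3 [1.5y] swap r/2=326/14377: DF=(1 − 326/14377·(0.991800+0.948800))/(1+326/14377) = 2337/2500 ≈ 0.934800
step 4 [2y] bond c/2=23/800: DF=(4101657/4000000 − 23/800·(0.991800+0.948800+0.934800))/(1+23/800) = 2291/2500 ≈ 0.916400
step 5 [2.5y] zero: DF = P = 4537/5000 ≈ 0.907400
step 6 [3y] zero: DF = P = 8983/10000 ≈ 0.898300

1 1/2 4959/5000
2 1 593/625
3 3/2 2337/2500
4 2 2291/2500
5 5/2 4537/5000
6 3 8983/10000
DF(1.5y) = 2337/2500 ≈ 0.934800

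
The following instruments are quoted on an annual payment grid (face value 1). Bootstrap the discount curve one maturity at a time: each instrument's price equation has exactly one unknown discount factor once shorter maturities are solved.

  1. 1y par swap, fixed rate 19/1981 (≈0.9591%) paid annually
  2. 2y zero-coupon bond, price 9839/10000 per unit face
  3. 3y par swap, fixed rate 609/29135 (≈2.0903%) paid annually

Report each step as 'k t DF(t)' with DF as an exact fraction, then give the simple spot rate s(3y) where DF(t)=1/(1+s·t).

1 1 1981/2000
2 2 9839/10000
3 3 9391/10000
s(3y) = (1/(9391/10000) − 1)/(3) = 203/9391 ≈ 2.1616%

step 1 [1y] swap r/1=19/1981: DF=(1 − 19/1981·(0))/(1+19/1981) = 1981/2000 ≈ 0.990500
step 2 [2y] zero: DF = P = 9839/10000 ≈ 0.983900
step 3 [3y] swap r/1=609/29135: DF=(1 − 609/29135·(0.990500+0.983900))/(1+609/29135) = 9391/10000 ≈ 0.939100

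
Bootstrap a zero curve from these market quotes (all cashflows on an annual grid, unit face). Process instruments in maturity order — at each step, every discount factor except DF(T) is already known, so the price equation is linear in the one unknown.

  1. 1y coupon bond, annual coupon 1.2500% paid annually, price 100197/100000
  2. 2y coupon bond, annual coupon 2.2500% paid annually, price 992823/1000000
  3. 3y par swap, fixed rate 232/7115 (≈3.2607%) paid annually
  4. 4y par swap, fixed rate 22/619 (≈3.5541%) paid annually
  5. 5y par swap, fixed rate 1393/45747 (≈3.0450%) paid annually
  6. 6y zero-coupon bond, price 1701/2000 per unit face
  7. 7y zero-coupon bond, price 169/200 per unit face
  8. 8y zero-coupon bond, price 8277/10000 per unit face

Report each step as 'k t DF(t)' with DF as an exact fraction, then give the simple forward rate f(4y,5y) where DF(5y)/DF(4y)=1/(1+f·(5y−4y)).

1 1 1237/1250
2 2 2373/2500
3 3 567/625
4 4 217/250
5 5 8607/10000
6 6 1701/2000
7 7 169/200
8 8 8277/10000
f(4y,5y) = ((217/250)/(8607/10000) − 1)/(1) = 73/8607 ≈ 0.8481%

step 1 [1y] bond c/1=1/80: DF=(100197/100000 − 1/80·(0))/(1+1/80) = 1237/1250 ≈ 0.989600
step 2 [2y] bond c/1=9/400: DF=(992823/1000000 − 9/400·(0.989600))/(1+9/400) = 2373/2500 ≈ 0.949200
step 3 [3y] swap r/1=232/7115: DF=(1 − 232/7115·(0.989600+0.949200))/(1+232/7115) = 567/625 ≈ 0.907200
step 4 [4y] swap r/1=22/619: DF=(1 − 22/619·(0.989600+0.949200+0.907200))/(1+22/619) = 217/250 ≈ 0.868000
step 5 [5y] swap r/1=1393/45747: DF=(1 − 1393/45747·(0.989600+0.949200+0.907200+0.868000))/(1+1393/45747) = 8607/10000 ≈ 0.860700
step 6 [6y] zero: DF = P = 1701/2000 ≈ 0.850500
step 7 [7y] zero: DF = P = 169/200 ≈ 0.845000
step 8 [8y] zero: DF = P = 8277/10000 ≈ 0.827700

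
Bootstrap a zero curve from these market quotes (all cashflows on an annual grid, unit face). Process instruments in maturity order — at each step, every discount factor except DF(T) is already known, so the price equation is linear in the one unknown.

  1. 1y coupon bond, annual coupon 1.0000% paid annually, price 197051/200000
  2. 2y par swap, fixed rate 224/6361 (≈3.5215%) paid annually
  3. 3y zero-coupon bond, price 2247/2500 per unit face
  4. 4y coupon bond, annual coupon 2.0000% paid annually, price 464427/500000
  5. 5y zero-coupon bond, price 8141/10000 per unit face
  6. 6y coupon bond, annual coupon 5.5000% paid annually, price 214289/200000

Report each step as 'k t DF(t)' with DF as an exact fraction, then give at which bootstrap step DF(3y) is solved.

1 1 1951/2000
2 2 583/625
3 3 2247/2500
4 4 2139/2500
5 5 8141/10000
6 6 3911/5000
DF(3y) is solved at step 3

step 1 [1y] bond c/1=1/100: DF=(197051/200000 − 1/100·(0))/(1+1/100) = 1951/2000 ≈ 0.975500
step 2 [2y] swap r/1=224/6361: DF=(1 − 224/6361·(0.975500))/(1+224/6361) = 583/625 ≈ 0.932800
step 3 [3y] zero: DF = P = 2247/2500 ≈ 0.898800
step 4 [4y] bond c/1=1/50: DF=(464427/500000 − 1/50·(0.975500+0.932800+0.898800))/(1+1/50) = 2139/2500 ≈ 0.855600
step 5 [5y] zero: DF = P = 8141/10000 ≈ 0.814100
step 6 [6y] bond c/1=11/200: DF=(214289/200000 − 11/200·(0.975500+0.932800+0.898800+0.855600+0.814100))/(1+11/200) = 3911/5000 ≈ 0.782200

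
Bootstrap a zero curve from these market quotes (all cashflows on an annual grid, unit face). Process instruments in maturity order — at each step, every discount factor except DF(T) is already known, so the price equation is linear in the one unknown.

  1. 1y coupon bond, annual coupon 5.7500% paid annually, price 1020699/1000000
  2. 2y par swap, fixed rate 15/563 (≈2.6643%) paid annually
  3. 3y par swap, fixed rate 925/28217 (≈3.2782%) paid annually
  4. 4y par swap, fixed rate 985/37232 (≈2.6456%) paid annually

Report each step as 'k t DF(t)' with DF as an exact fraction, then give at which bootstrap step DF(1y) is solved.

step 1 [1y] bond c/1=23/400: DF=(1020699/1000000 − 23/400·(0))/(1+23/400) = 2413/2500 ≈ 0.965200
step 2 [2y] swap r/1=15/563: DF=(1 − 15/563·(0.965200))/(1+15/563) = 949/1000 ≈ 0.949000
step 3 [3y] swap r/1=925/28217: DF=(1 − 925/28217·(0.965200+0.949000))/(1+925/28217) = 363/400 ≈ 0.907500
step 4 [4y] swap r/1=985/37232: DF=(1 − 985/37232·(0.965200+0.949000+0.907500))/(1+985/37232) = 1803/2000 ≈ 0.901500

1 1 2413/2500
2 2 949/1000
3 3 363/400
4 4 1803/2000
DF(1y) is solved at step 1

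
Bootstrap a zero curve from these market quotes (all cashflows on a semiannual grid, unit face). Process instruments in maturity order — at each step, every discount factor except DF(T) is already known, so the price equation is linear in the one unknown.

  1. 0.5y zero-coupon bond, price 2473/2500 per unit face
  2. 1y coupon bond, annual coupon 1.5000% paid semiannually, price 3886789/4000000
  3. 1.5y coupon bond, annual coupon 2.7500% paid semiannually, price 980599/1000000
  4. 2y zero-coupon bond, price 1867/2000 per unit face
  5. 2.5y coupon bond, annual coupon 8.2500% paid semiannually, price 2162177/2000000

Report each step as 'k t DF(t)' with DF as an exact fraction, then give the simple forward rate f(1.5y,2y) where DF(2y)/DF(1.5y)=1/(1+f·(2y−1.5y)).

step 1 [0.5y] zero: DF = P = 2473/2500 ≈ 0.989200
step 2 [1y] bond c/2=3/400: DF=(3886789/4000000 − 3/400·(0.989200))/(1+3/400) = 9571/10000 ≈ 0.957100
step 3 [1.5y] bond c/2=11/800: DF=(980599/1000000 − 11/800·(0.989200+0.957100))/(1+11/800) = 9409/10000 ≈ 0.940900
step 4 [2y] zero: DF = P = 1867/2000 ≈ 0.933500
step 5 [2.5y] bond c/2=33/800: DF=(2162177/2000000 − 33/800·(0.989200+0.957100+0.940900+0.933500))/(1+33/800) = 8869/10000 ≈ 0.886900

1 1/2 2473/2500
2 1 9571/10000
3 3/2 9409/10000
4 2 1867/2000
5 5/2 8869/10000
f(1.5y,2y) = ((9409/10000)/(1867/2000) − 1)/(1/2) = 148/9335 ≈ 1.5854%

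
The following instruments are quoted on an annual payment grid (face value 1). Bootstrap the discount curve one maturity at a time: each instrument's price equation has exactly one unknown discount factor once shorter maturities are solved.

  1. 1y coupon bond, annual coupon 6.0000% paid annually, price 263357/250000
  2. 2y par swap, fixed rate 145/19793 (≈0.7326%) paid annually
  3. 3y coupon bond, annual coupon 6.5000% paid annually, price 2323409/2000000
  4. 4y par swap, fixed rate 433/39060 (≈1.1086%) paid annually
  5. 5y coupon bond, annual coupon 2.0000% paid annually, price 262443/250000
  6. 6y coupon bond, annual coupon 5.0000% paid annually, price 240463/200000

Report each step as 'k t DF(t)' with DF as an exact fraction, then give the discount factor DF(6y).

step 1 [1y] bond c/1=3/50: DF=(263357/250000 − 3/50·(0))/(1+3/50) = 4969/5000 ≈ 0.993800
step 2 [2y] swap r/1=145/19793: DF=(1 − 145/19793·(0.993800))/(1+145/19793) = 1971/2000 ≈ 0.985500
step 3 [3y] bond c/1=13/200: DF=(2323409/2000000 − 13/200·(0.993800+0.985500))/(1+13/200) = 97/100 ≈ 0.970000
step 4 [4y] swap r/1=433/39060: DF=(1 − 433/39060·(0.993800+0.985500+0.970000))/(1+433/39060) = 9567/10000 ≈ 0.956700
step 5 [5y] bond c/1=1/50: DF=(262443/250000 − 1/50·(0.993800+0.985500+0.970000+0.956700))/(1+1/50) = 4763/5000 ≈ 0.952600
step 6 [6y] bond c/1=1/20: DF=(240463/200000 − 1/20·(0.993800+0.985500+0.970000+0.956700+0.952600))/(1+1/20) = 9137/10000 ≈ 0.913700

1 1 4969/5000
2 2 1971/2000
3 3 97/100
4 4 9567/10000
5 5 4763/5000
6 6 9137/10000
DF(6y) = 9137/10000 ≈ 0.913700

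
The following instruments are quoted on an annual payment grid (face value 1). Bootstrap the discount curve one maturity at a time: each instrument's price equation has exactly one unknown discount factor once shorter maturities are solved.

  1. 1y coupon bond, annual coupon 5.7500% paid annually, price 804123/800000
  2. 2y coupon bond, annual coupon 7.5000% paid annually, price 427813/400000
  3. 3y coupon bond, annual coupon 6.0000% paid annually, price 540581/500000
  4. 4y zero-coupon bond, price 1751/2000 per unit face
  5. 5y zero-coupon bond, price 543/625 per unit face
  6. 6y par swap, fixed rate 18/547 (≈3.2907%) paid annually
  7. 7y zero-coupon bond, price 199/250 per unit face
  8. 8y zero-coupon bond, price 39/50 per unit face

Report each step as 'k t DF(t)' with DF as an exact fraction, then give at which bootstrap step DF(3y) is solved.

step 1 [1y] bond c/1=23/400: DF=(804123/800000 − 23/400·(0))/(1+23/400) = 1901/2000 ≈ 0.950500
step 2 [2y] bond c/1=3/40: DF=(427813/400000 − 3/40·(0.950500))/(1+3/40) = 4643/5000 ≈ 0.928600
step 3 [3y] bond c/1=3/50: DF=(540581/500000 − 3/50·(0.950500+0.928600))/(1+3/50) = 571/625 ≈ 0.913600
step 4 [4y] zero: DF = P = 1751/2000 ≈ 0.875500
step 5 [5y] zero: DF = P = 543/625 ≈ 0.868800
step 6 [6y] swap r/1=18/547: DF=(1 − 18/547·(0.950500+0.928600+0.913600+0.875500+0.868800))/(1+18/547) = 2059/2500 ≈ 0.823600
step 7 [7y] zero: DF = P = 199/250 ≈ 0.796000
step 8 [8y] zero: DF = P = 39/50 ≈ 0.780000

1 1 1901/2000
2 2 4643/5000
3 3 571/625
4 4 1751/2000
5 5 543/625
6 6 2059/2500
7 7 199/250
8 8 39/50
DF(3y) is solved at step 3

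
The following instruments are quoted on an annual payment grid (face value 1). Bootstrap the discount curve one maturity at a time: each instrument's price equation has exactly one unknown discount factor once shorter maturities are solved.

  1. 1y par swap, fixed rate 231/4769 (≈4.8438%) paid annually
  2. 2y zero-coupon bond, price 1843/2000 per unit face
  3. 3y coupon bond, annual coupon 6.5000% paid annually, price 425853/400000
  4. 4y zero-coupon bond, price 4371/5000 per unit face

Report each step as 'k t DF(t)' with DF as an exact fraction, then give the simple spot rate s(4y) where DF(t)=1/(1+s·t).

1 1 4769/5000
2 2 1843/2000
3 3 2213/2500
4 4 4371/5000
s(4y) = (1/(4371/5000) − 1)/(4) = 629/17484 ≈ 3.5976%

step 1 [1y] swap r/1=231/4769: DF=(1 − 231/4769·(0))/(1+231/4769) = 4769/5000 ≈ 0.953800
step 2 [2y] zero: DF = P = 1843/2000 ≈ 0.921500
step 3 [3y] bond c/1=13/200: DF=(425853/400000 − 13/200·(0.953800+0.921500))/(1+13/200) = 2213/2500 ≈ 0.885200
step 4 [4y] zero: DF = P = 4371/5000 ≈ 0.874200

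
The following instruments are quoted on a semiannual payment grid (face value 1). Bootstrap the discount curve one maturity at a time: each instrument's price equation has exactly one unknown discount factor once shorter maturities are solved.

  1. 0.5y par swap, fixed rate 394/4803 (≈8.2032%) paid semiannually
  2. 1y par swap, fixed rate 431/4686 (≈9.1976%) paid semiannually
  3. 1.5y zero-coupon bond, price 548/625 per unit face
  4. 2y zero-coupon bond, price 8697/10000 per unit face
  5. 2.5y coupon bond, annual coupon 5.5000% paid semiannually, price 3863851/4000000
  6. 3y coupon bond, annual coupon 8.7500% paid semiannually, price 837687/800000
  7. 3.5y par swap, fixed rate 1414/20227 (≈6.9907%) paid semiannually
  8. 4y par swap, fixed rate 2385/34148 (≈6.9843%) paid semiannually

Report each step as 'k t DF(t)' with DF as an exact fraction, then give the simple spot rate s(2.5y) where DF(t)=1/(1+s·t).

1 1/2 4803/5000
2 1 4569/5000
3 3/2 548/625
4 2 8697/10000
5 5/2 527/625
6 3 8161/10000
7 7/2 7879/10000
8 4 1523/2000
s(2.5y) = (1/(527/625) − 1)/(5/2) = 196/2635 ≈ 7.4383%

step 1 [0.5y] swap r/2=197/4803: DF=(1 − 197/4803·(0))/(1+197/4803) = 4803/5000 ≈ 0.960600
step 2 [1y] swap r/2=431/9372: DF=(1 − 431/9372·(0.960600))/(1+431/9372) = 4569/5000 ≈ 0.913800
step 3 [1.5y] zero: DF = P = 548/625 ≈ 0.876800
step 4 [2y] zero: DF = P = 8697/10000 ≈ 0.869700
step 5 [2.5y] bond c/2=11/400: DF=(3863851/4000000 − 11/400·(0.960600+0.913800+0.876800+0.869700))/(1+11/400) = 527/625 ≈ 0.843200
step 6 [3y] bond c/2=7/160: DF=(837687/800000 − 7/160·(0.960600+0.913800+0.876800+0.869700+0.843200))/(1+7/160) = 8161/10000 ≈ 0.816100
step 7 [3.5y] swap r/2=707/20227: DF=(1 − 707/20227·(0.960600+0.913800+0.876800+0.869700+0.843200+0.816100))/(1+707/20227) = 7879/10000 ≈ 0.787900
step 8 [4y] swap r/2=2385/68296: DF=(1 − 2385/68296·(0.960600+0.913800+0.876800+0.869700+0.843200+0.816100+0.787900))/(1+2385/68296) = 1523/2000 ≈ 0.761500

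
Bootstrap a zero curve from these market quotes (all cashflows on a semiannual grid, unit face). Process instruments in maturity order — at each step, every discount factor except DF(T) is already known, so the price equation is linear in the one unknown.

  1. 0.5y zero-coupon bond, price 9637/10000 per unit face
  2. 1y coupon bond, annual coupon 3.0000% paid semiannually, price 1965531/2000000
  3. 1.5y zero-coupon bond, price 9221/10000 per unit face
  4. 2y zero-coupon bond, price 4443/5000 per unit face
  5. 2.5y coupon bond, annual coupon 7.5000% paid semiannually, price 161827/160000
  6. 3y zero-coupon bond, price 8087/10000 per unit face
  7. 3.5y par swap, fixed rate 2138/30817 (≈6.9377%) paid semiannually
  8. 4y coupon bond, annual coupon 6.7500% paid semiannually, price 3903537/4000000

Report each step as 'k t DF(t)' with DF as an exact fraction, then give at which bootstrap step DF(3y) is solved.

1 1/2 9637/10000
2 1 477/500
3 3/2 9221/10000
4 2 4443/5000
5 5/2 8401/10000
6 3 8087/10000
7 7/2 3931/5000
8 4 1857/2500
DF(3y) is solved at step 6

step 1 [0.5y] zero: DF = P = 9637/10000 ≈ 0.963700
step 2 [1y] bond c/2=3/200: DF=(1965531/2000000 − 3/200·(0.963700))/(1+3/200) = 477/500 ≈ 0.954000
step 3 [1.5y] zero: DF = P = 9221/10000 ≈ 0.922100
step 4 [2y] zero: DF = P = 4443/5000 ≈ 0.888600
step 5 [2.5y] bond c/2=3/80: DF=(161827/160000 − 3/80·(0.963700+0.954000+0.922100+0.888600))/(1+3/80) = 8401/10000 ≈ 0.840100
step 6 [3y] zero: DF = P = 8087/10000 ≈ 0.808700
step 7 [3.5y] swap r/2=1069/30817: DF=(1 − 1069/30817·(0.963700+0.954000+0.922100+0.888600+0.840100+0.808700))/(1+1069/30817) = 3931/5000 ≈ 0.786200
step 8 [4y] bond c/2=27/800: DF=(3903537/4000000 − 27/800·(0.963700+0.954000+0.922100+0.888600+0.840100+0.808700+0.786200))/(1+27/800) = 1857/2500 ≈ 0.742800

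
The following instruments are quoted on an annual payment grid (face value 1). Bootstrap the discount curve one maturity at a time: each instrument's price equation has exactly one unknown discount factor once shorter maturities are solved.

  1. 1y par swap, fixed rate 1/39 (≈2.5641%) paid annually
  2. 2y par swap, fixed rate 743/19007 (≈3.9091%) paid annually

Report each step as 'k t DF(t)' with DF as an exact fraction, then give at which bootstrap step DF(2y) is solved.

1 1 39/40
2 2 9257/10000
DF(2y) is solved at step 2

step 1 [1y] swap r/1=1/39: DF=(1 − 1/39·(0))/(1+1/39) = 39/40 ≈ 0.975000
step 2 [2y] swap r/1=743/19007: DF=(1 − 743/19007·(0.975000))/(1+743/19007) = 9257/10000 ≈ 0.925700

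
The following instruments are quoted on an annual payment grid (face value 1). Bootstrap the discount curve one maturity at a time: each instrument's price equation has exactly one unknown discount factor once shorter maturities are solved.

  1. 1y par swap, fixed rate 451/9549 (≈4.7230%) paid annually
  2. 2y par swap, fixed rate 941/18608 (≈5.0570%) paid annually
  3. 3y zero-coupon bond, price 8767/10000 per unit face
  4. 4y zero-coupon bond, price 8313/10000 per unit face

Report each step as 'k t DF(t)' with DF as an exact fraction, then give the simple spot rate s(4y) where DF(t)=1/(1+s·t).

step 1 [1y] swap r/1=451/9549: DF=(1 − 451/9549·(0))/(1+451/9549) = 9549/10000 ≈ 0.954900
step 2 [2y] swap r/1=941/18608: DF=(1 − 941/18608·(0.954900))/(1+941/18608) = 9059/10000 ≈ 0.905900
step 3 [3y] zero: DF = P = 8767/10000 ≈ 0.876700
step 4 [4y] zero: DF = P = 8313/10000 ≈ 0.831300

1 1 9549/10000
2 2 9059/10000
3 3 8767/10000
4 4 8313/10000
s(4y) = (1/(8313/10000) − 1)/(4) = 1687/33252 ≈ 5.0734%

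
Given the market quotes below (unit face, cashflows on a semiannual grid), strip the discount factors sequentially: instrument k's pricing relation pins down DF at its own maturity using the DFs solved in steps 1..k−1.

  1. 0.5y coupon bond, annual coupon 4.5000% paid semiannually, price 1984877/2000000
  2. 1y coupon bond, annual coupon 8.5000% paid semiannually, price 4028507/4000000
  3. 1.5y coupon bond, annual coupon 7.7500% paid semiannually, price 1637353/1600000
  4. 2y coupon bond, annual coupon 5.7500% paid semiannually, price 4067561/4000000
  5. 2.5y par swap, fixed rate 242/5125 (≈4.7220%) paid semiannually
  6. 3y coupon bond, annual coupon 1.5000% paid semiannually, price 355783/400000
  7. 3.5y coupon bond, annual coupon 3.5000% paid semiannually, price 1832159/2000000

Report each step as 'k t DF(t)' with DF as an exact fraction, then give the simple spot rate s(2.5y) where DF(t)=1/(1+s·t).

step 1 [0.5y] bond c/2=9/400: DF=(1984877/2000000 − 9/400·(0))/(1+9/400) = 4853/5000 ≈ 0.970600
step 2 [1y] bond c/2=17/400: DF=(4028507/4000000 − 17/400·(0.970600))/(1+17/400) = 1853/2000 ≈ 0.926500
step 3 [1.5y] bond c/2=31/800: DF=(1637353/1600000 − 31/800·(0.970600+0.926500))/(1+31/800) = 1143/1250 ≈ 0.914400
step 4 [2y] bond c/2=23/800: DF=(4067561/4000000 − 23/800·(0.970600+0.926500+0.914400))/(1+23/800) = 9099/10000 ≈ 0.909900
step 5 [2.5y] swap r/2=121/5125: DF=(1 − 121/5125·(0.970600+0.926500+0.914400+0.909900))/(1+121/5125) = 8911/10000 ≈ 0.891100
step 6 [3y] bond c/2=3/400: DF=(355783/400000 − 3/400·(0.970600+0.926500+0.914400+0.909900+0.891100))/(1+3/400) = 1697/2000 ≈ 0.848500
step 7 [3.5y] bond c/2=7/400: DF=(1832159/2000000 − 7/400·(0.970600+0.926500+0.914400+0.909900+0.891100+0.848500))/(1+7/400) = 504/625 ≈ 0.806400

1 1/2 4853/5000
2 1 1853/2000
3 3/2 1143/1250
4 2 9099/10000
5 5/2 8911/10000
6 3 1697/2000
7 7/2 504/625
s(2.5y) = (1/(8911/10000) − 1)/(5/2) = 2178/44555 ≈ 4.8883%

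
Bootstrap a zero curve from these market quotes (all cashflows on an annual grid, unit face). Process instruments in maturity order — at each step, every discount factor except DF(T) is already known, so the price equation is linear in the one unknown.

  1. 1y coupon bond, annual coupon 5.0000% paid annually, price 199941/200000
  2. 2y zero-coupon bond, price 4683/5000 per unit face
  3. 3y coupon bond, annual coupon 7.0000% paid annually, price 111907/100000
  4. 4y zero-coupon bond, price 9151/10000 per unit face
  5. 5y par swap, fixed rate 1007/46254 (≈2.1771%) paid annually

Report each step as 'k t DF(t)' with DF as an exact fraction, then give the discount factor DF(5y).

step 1 [1y] bond c/1=1/20: DF=(199941/200000 − 1/20·(0))/(1+1/20) = 9521/10000 ≈ 0.952100
step 2 [2y] zero: DF = P = 4683/5000 ≈ 0.936600
step 3 [3y] bond c/1=7/100: DF=(111907/100000 − 7/100·(0.952100+0.936600))/(1+7/100) = 9223/10000 ≈ 0.922300
step 4 [4y] zero: DF = P = 9151/10000 ≈ 0.915100
step 5 [5y] swap r/1=1007/46254: DF=(1 − 1007/46254·(0.952100+0.936600+0.922300+0.915100))/(1+1007/46254) = 8993/10000 ≈ 0.899300

1 1 9521/10000
2 2 4683/5000
3 3 9223/10000
4 4 9151/10000
5 5 8993/10000
DF(5y) = 8993/10000 ≈ 0.899300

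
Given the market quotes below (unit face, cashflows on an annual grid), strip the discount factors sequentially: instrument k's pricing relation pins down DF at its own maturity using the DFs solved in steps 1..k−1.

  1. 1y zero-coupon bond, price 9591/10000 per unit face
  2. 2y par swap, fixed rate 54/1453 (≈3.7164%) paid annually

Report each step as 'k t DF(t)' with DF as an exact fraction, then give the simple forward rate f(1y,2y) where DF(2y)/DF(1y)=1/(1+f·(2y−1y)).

step 1 [1y] zero: DF = P = 9591/10000 ≈ 0.959100
step 2 [2y] swap r/1=54/1453: DF=(1 − 54/1453·(0.959100))/(1+54/1453) = 4649/5000 ≈ 0.929800

1 1 9591/10000
2 2 4649/5000
f(1y,2y) = ((9591/10000)/(4649/5000) − 1)/(1) = 293/9298 ≈ 3.1512%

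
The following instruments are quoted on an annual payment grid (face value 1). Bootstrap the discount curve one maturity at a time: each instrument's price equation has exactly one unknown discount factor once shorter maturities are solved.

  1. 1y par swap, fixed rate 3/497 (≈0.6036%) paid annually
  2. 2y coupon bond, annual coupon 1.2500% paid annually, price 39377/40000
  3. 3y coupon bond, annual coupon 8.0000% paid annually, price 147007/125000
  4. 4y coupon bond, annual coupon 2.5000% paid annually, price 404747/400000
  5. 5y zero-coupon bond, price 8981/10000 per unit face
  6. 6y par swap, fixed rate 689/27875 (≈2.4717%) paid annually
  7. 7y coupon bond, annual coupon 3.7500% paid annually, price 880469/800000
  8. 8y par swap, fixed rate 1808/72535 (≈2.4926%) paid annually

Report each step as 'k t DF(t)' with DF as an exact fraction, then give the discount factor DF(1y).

1 1 497/500
2 2 24/25
3 3 4721/5000
4 4 1833/2000
5 5 8981/10000
6 6 4311/5000
7 7 8593/10000
8 8 512/625
DF(1y) = 497/500 ≈ 0.994000

step 1 [1y] swap r/1=3/497: DF=(1 − 3/497·(0))/(1+3/497) = 497/500 ≈ 0.994000
step 2 [2y] bond c/1=1/80: DF=(39377/40000 − 1/80·(0.994000))/(1+1/80) = 24/25 ≈ 0.960000
step 3 [3y] bond c/1=2/25: DF=(147007/125000 − 2/25·(0.994000+0.960000))/(1+2/25) = 4721/5000 ≈ 0.944200
step 4 [4y] bond c/1=1/40: DF=(404747/400000 − 1/40·(0.994000+0.960000+0.944200))/(1+1/40) = 1833/2000 ≈ 0.916500
step 5 [5y] zero: DF = P = 8981/10000 ≈ 0.898100
step 6 [6y] swap r/1=689/27875: DF=(1 − 689/27875·(0.994000+0.960000+0.944200+0.916500+0.898100))/(1+689/27875) = 4311/5000 ≈ 0.862200
step 7 [7y] bond c/1=3/80: DF=(880469/800000 − 3/80·(0.994000+0.960000+0.944200+0.916500+0.898100+0.862200))/(1+3/80) = 8593/10000 ≈ 0.859300
step 8 [8y] swap r/1=1808/72535: DF=(1 − 1808/72535·(0.994000+0.960000+0.944200+0.916500+0.898100+0.862200+0.859300))/(1+1808/72535) = 512/625 ≈ 0.819200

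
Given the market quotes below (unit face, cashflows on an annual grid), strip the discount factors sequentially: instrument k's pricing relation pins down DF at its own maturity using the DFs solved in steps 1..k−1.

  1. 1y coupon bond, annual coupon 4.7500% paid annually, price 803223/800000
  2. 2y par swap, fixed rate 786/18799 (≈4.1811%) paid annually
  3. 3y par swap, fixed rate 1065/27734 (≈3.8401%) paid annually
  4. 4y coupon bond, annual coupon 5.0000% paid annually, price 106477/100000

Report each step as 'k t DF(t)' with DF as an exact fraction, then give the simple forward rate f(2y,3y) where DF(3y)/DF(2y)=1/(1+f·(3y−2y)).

1 1 1917/2000
2 2 4607/5000
3 3 1787/2000
4 4 441/500
f(2y,3y) = ((4607/5000)/(1787/2000) − 1)/(1) = 279/8935 ≈ 3.1226%

step 1 [1y] bond c/1=19/400: DF=(803223/800000 − 19/400·(0))/(1+19/400) = 1917/2000 ≈ 0.958500
step 2 [2y] swap r/1=786/18799: DF=(1 − 786/18799·(0.958500))/(1+786/18799) = 4607/5000 ≈ 0.921400
step 3 [3y] swap r/1=1065/27734: DF=(1 − 1065/27734·(0.958500+0.921400))/(1+1065/27734) = 1787/2000 ≈ 0.893500
step 4 [4y] bond c/1=1/20: DF=(106477/100000 − 1/20·(0.958500+0.921400+0.893500))/(1+1/20) = 441/500 ≈ 0.882000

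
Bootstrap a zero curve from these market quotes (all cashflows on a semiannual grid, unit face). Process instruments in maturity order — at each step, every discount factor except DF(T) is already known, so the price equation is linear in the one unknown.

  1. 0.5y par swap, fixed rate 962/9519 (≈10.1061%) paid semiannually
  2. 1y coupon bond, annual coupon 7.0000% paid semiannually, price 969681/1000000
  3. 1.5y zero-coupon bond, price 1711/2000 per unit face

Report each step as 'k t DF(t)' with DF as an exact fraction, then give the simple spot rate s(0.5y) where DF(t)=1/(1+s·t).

1 1/2 9519/10000
2 1 9047/10000
3 3/2 1711/2000
s(0.5y) = (1/(9519/10000) − 1)/(1/2) = 962/9519 ≈ 10.1061%

step 1 [0.5y] swap r/2=481/9519: DF=(1 − 481/9519·(0))/(1+481/9519) = 9519/10000 ≈ 0.951900
step 2 [1y] bond c/2=7/200: DF=(969681/1000000 − 7/200·(0.951900))/(1+7/200) = 9047/10000 ≈ 0.904700
step 3 [1.5y] zero: DF = P = 1711/2000 ≈ 0.855500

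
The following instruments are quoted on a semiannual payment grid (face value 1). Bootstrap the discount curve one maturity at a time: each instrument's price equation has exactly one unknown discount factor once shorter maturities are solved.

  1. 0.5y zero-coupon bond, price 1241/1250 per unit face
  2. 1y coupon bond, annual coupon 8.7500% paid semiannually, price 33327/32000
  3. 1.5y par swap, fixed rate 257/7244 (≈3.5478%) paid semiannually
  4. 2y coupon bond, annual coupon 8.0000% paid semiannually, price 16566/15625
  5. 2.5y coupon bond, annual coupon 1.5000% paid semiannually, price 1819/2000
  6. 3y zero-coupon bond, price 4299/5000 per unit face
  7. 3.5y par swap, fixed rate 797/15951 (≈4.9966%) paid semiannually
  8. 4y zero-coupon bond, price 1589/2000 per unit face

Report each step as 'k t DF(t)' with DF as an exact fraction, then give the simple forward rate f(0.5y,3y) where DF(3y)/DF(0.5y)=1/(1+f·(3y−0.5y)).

1 1/2 1241/1250
2 1 4781/5000
3 3/2 4743/5000
4 2 227/250
5 5/2 1093/1250
6 3 4299/5000
7 7/2 4203/5000
8 4 1589/2000
f(0.5y,3y) = ((1241/1250)/(4299/5000) − 1)/(5/2) = 266/4299 ≈ 6.1875%

step 1 [0.5y] zero: DF = P = 1241/1250 ≈ 0.992800
step 2 [1y] bond c/2=7/160: DF=(33327/32000 − 7/160·(0.992800))/(1+7/160) = 4781/5000 ≈ 0.956200
step 3 [1.5y] swap r/2=257/14488: DF=(1 − 257/14488·(0.992800+0.956200))/(1+257/14488) = 4743/5000 ≈ 0.948600
step 4 [2y] bond c/2=1/25: DF=(16566/15625 − 1/25·(0.992800+0.956200+0.948600))/(1+1/25) = 227/250 ≈ 0.908000
step 5 [2.5y] bond c/2=3/400: DF=(1819/2000 − 3/400·(0.992800+0.956200+0.948600+0.908000))/(1+3/400) = 1093/1250 ≈ 0.874400
step 6 [3y] zero: DF = P = 4299/5000 ≈ 0.859800
step 7 [3.5y] swap r/2=797/31902: DF=(1 − 797/31902·(0.992800+0.956200+0.948600+0.908000+0.874400+0.859800))/(1+797/31902) = 4203/5000 ≈ 0.840600
step 8 [4y] zero: DF = P = 1589/2000 ≈ 0.794500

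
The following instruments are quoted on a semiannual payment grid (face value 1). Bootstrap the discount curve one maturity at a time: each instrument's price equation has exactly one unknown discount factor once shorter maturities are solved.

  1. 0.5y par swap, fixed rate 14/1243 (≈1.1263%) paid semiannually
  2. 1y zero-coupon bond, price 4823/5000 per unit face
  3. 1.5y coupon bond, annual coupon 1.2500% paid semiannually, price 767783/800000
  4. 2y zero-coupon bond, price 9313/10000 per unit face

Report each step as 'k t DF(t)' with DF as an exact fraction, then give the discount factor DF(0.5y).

step 1 [0.5y] swap r/2=7/1243: DF=(1 − 7/1243·(0))/(1+7/1243) = 1243/1250 ≈ 0.994400
step 2 [1y] zero: DF = P = 4823/5000 ≈ 0.964600
step 3 [1.5y] bond c/2=1/160: DF=(767783/800000 − 1/160·(0.994400+0.964600))/(1+1/160) = 1177/1250 ≈ 0.941600
step 4 [2y] zero: DF = P = 9313/10000 ≈ 0.931300

1 1/2 1243/1250
2 1 4823/5000
3 3/2 1177/1250
4 2 9313/10000
DF(0.5y) = 1243/1250 ≈ 0.994400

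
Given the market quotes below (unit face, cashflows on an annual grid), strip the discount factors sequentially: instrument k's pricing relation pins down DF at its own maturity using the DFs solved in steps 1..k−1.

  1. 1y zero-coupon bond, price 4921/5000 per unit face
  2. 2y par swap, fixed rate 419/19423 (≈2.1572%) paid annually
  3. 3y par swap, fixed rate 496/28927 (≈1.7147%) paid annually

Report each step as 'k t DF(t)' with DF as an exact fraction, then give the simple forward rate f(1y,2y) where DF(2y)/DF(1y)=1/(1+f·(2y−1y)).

step 1 [1y] zero: DF = P = 4921/5000 ≈ 0.984200
step 2 [2y] swap r/1=419/19423: DF=(1 − 419/19423·(0.984200))/(1+419/19423) = 9581/10000 ≈ 0.958100
step 3 [3y] swap r/1=496/28927: DF=(1 − 496/28927·(0.984200+0.958100))/(1+496/28927) = 594/625 ≈ 0.950400

1 1 4921/5000
2 2 9581/10000
3 3 594/625
f(1y,2y) = ((4921/5000)/(9581/10000) − 1)/(1) = 261/9581 ≈ 2.7241%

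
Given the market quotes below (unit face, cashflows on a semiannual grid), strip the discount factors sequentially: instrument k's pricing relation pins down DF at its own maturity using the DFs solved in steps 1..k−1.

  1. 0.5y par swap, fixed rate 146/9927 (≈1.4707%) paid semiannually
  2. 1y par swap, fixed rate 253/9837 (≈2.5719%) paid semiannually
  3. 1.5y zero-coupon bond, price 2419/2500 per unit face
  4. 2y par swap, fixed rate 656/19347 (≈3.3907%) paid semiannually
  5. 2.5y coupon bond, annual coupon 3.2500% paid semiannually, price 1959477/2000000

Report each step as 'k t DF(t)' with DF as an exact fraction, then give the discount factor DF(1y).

1 1/2 9927/10000
2 1 9747/10000
3 3/2 2419/2500
4 2 584/625
5 5/2 4511/5000
DF(1y) = 9747/10000 ≈ 0.974700

step 1 [0.5y] swap r/2=73/9927: DF=(1 − 73/9927·(0))/(1+73/9927) = 9927/10000 ≈ 0.992700
step 2 [1y] swap r/2=253/19674: DF=(1 − 253/19674·(0.992700))/(1+253/19674) = 9747/10000 ≈ 0.974700
step 3 [1.5y] zero: DF = P = 2419/2500 ≈ 0.967600
step 4 [2y] swap r/2=328/19347: DF=(1 − 328/19347·(0.992700+0.974700+0.967600))/(1+328/19347) = 584/625 ≈ 0.934400
step 5 [2.5y] bond c/2=13/800: DF=(1959477/2000000 − 13/800·(0.992700+0.974700+0.967600+0.934400))/(1+13/800) = 4511/5000 ≈ 0.902200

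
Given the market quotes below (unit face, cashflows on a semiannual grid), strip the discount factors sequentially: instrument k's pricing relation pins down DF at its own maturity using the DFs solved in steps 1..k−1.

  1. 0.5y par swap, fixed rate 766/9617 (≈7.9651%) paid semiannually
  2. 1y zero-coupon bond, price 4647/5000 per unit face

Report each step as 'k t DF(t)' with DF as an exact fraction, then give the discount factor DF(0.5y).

step 1 [0.5y] swap r/2=383/9617: DF=(1 − 383/9617·(0))/(1+383/9617) = 9617/10000 ≈ 0.961700
step 2 [1y] zero: DF = P = 4647/5000 ≈ 0.929400

1 1/2 9617/10000
2 1 4647/5000
DF(0.5y) = 9617/10000 ≈ 0.961700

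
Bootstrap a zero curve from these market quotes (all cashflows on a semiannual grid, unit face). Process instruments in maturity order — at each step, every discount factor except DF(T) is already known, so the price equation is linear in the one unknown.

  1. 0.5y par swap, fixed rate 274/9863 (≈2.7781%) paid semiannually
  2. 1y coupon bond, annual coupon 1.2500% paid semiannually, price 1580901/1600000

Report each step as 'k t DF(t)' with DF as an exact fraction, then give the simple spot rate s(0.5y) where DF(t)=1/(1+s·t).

step 1 [0.5y] swap r/2=137/9863: DF=(1 − 137/9863·(0))/(1+137/9863) = 9863/10000 ≈ 0.986300
step 2 [1y] bond c/2=1/160: DF=(1580901/1600000 − 1/160·(0.986300))/(1+1/160) = 4879/5000 ≈ 0.975800

1 1/2 9863/10000
2 1 4879/5000
s(0.5y) = (1/(9863/10000) − 1)/(1/2) = 274/9863 ≈ 2.7781%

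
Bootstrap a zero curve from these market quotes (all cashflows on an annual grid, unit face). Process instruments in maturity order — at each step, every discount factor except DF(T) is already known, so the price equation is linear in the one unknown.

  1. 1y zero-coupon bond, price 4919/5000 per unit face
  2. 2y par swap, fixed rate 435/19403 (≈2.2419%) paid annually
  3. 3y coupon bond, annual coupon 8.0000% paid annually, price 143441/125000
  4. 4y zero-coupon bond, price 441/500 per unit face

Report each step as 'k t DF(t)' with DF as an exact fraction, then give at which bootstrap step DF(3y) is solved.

1 1 4919/5000
2 2 1913/2000
3 3 2297/2500
4 4 441/500
DF(3y) is solved at step 3

step 1 [1y] zero: DF = P = 4919/5000 ≈ 0.983800
step 2 [2y] swap r/1=435/19403: DF=(1 − 435/19403·(0.983800))/(1+435/19403) = 1913/2000 ≈ 0.956500
step 3 [3y] bond c/1=2/25: DF=(143441/125000 − 2/25·(0.983800+0.956500))/(1+2/25) = 2297/2500 ≈ 0.918800
step 4 [4y] zero: DF = P = 441/500 ≈ 0.882000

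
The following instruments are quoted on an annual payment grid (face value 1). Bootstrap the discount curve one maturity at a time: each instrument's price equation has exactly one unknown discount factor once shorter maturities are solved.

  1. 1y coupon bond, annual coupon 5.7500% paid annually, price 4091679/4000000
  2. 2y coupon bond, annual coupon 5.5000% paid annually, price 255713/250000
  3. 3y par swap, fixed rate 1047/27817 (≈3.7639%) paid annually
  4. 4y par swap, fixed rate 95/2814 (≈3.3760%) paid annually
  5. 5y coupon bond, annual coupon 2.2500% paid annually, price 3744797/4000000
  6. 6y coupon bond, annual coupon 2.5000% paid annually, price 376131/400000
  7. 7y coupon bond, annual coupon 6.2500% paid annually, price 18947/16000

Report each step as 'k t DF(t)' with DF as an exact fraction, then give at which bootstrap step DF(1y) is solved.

step 1 [1y] bond c/1=23/400: DF=(4091679/4000000 − 23/400·(0))/(1+23/400) = 9673/10000 ≈ 0.967300
step 2 [2y] bond c/1=11/200: DF=(255713/250000 − 11/200·(0.967300))/(1+11/200) = 9191/10000 ≈ 0.919100
step 3 [3y] swap r/1=1047/27817: DF=(1 − 1047/27817·(0.967300+0.919100))/(1+1047/27817) = 8953/10000 ≈ 0.895300
step 4 [4y] swap r/1=95/2814: DF=(1 − 95/2814·(0.967300+0.919100+0.895300))/(1+95/2814) = 1753/2000 ≈ 0.876500
step 5 [5y] bond c/1=9/400: DF=(3744797/4000000 − 9/400·(0.967300+0.919100+0.895300+0.876500))/(1+9/400) = 8351/10000 ≈ 0.835100
step 6 [6y] bond c/1=1/40: DF=(376131/400000 − 1/40·(0.967300+0.919100+0.895300+0.876500+0.835100))/(1+1/40) = 4039/5000 ≈ 0.807800
step 7 [7y] bond c/1=1/16: DF=(18947/16000 − 1/16·(0.967300+0.919100+0.895300+0.876500+0.835100+0.807800))/(1+1/16) = 8027/10000 ≈ 0.802700

1 1 9673/10000
2 2 9191/10000
3 3 8953/10000
4 4 1753/2000
5 5 8351/10000
6 6 4039/5000
7 7 8027/10000
DF(1y) is solved at step 1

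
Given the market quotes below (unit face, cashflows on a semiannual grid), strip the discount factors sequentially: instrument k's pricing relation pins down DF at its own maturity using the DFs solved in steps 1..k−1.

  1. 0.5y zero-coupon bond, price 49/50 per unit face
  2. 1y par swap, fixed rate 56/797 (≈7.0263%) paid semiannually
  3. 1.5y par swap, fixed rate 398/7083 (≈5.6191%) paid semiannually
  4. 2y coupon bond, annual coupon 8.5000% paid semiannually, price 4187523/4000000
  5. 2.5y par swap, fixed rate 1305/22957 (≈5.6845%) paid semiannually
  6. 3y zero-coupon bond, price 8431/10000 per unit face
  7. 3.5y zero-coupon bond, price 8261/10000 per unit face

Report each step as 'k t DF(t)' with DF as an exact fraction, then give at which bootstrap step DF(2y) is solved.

step 1 [0.5y] zero: DF = P = 49/50 ≈ 0.980000
step 2 [1y] swap r/2=28/797: DF=(1 − 28/797·(0.980000))/(1+28/797) = 583/625 ≈ 0.932800
step 3 [1.5y] swap r/2=199/7083: DF=(1 − 199/7083·(0.980000+0.932800))/(1+199/7083) = 2301/2500 ≈ 0.920400
step 4 [2y] bond c/2=17/400: DF=(4187523/4000000 − 17/400·(0.980000+0.932800+0.920400))/(1+17/400) = 8887/10000 ≈ 0.888700
step 5 [2.5y] swap r/2=1305/45914: DF=(1 − 1305/45914·(0.980000+0.932800+0.920400+0.888700))/(1+1305/45914) = 1739/2000 ≈ 0.869500
step 6 [3y] zero: DF = P = 8431/10000 ≈ 0.843100
step 7 [3.5y] zero: DF = P = 8261/10000 ≈ 0.826100

1 1/2 49/50
2 1 583/625
3 3/2 2301/2500
4 2 8887/10000
5 5/2 1739/2000
6 3 8431/10000
7 7/2 8261/10000
DF(2y) is solved at step 4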